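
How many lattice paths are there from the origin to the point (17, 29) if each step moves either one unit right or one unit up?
Number of paths = 1749695026860

A monotone lattice path from (0, 0) to (17, 29) consists of 17 east steps and 29 north steps in some order, so it is determined by which 17 of the 46 steps are east. The count is C(46, 17) = 1749695026860.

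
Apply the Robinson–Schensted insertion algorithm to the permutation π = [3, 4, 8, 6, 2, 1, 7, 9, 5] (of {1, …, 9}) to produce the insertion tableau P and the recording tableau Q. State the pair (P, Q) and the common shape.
P = [1, 4, 5, 7, 9] / [2, 6] / [3] / [8];  Q = [1, 2, 3, 7, 8] / [4, 9] / [5] / [6];  common shape = (5, 2, 1, 1)

Row-insert the values π_1, π_2, … into P one at a time, bumping the leftmost entry strictly greater than the inserted value down to the next row. The recording tableau Q records, in position (i, j), the step at which that cell was added to P.
  Insert 3 (step 1): P = [3];  Q = [1]
  Insert 4 (step 2): P = [3, 4];  Q = [1, 2]
  Insert 8 (step 3): P = [3, 4, 8];  Q = [1, 2, 3]
  Insert 6 (step 4): P = [3, 4, 6] / [8];  Q = [1, 2, 3] / [4]
  Insert 2 (step 5): P = [2, 4, 6] / [3] / [8];  Q = [1, 2, 3] / [4] / [5]
  Insert 1 (step 6): P = [1, 4, 6] / [2] / [3] / [8];  Q = [1, 2, 3] / [4] / [5] / [6]
  Insert 7 (step 7): P = [1, 4, 6, 7] / [2] / [3] / [8];  Q = [1, 2, 3, 7] / [4] / [5] / [6]
  Insert 9 (step 8): P = [1, 4, 6, 7, 9] / [2] / [3] / [8];  Q = [1, 2, 3, 7, 8] / [4] / [5] / [6]
  Insert 5 (step 9): P = [1, 4, 5, 7, 9] / [2, 6] / [3] / [8];  Q = [1, 2, 3, 7, 8] / [4, 9] / [5] / [6]
Final shape: (5, 2, 1, 1).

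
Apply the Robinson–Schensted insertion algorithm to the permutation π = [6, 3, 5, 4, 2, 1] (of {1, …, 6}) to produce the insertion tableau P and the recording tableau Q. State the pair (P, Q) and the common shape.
P = [1, 4] / [2] / [3] / [5] / [6];  Q = [1, 3] / [2] / [4] / [5] / [6];  common shape = (2, 1, 1, 1, 1)

Row-insert the values π_1, π_2, … into P one at a time, bumping the leftmost entry strictly greater than the inserted value down to the next row. The recording tableau Q records, in position (i, j), the step at which that cell was added to P.
  Insert 6 (step 1): P = [6];  Q = [1]
  Insert 3 (step 2): P = [3] / [6];  Q = [1] / [2]
  Insert 5 (step 3): P = [3, 5] / [6];  Q = [1, 3] / [2]
  Insert 4 (step 4): P = [3, 4] / [5] / [6];  Q = [1, 3] / [2] / [4]
  Insert 2 (step 5): P = [2, 4] / [3] / [5] / [6];  Q = [1, 3] / [2] / [4] / [5]
  Insert 1 (step 6): P = [1, 4] / [2] / [3] / [5] / [6];  Q = [1, 3] / [2] / [4] / [5] / [6]
Final shape: (2, 1, 1, 1, 1).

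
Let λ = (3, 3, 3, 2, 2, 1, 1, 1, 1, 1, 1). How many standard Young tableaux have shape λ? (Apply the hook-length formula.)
# SYT of shape (3, 3, 3, 2, 2, 1, 1, 1, 1, 1, 1) = 949620

Hook-length formula: f^λ = n! / Π hook(c), product over all cells c of the Young diagram. For λ = (3, 3, 3, 2, 2, 1, 1, 1, 1, 1, 1), n = 19 boxes. Hook lengths by row (left-to-right, top-to-bottom): [13, 6, 3]; [12, 5, 2]; [11, 4, 1]; [9, 2]; [8, 1]; [6]; [5]; [4]; [3]; [2]; [1]. Product of hooks = 128098713600. So f^λ = 19! / 128098713600 = 121645100408832000 / 128098713600 = 949620.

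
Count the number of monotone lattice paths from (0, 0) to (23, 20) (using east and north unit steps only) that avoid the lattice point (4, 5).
Number of paths = 726715010700

Total paths from (0, 0) to (23, 20): C(43, 23) = 960566918220. Paths through (4, 5): (paths (0, 0) → (4, 5)) × (paths (4, 5) → (23, 20)) = C(9, 4) · C(34, 19) = 126 · 1855967520 = 233851907520. Avoidance count = 960566918220 − 233851907520 = 726715010700.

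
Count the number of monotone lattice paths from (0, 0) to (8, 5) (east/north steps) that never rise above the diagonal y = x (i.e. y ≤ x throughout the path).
Number of paths = 572

By the reflection principle (André's argument), the number of monotone paths to (8, 5) with n ≤ m that never go above y = x is C(13, 8) − C(13, 9) = 1287 − 715 = 572.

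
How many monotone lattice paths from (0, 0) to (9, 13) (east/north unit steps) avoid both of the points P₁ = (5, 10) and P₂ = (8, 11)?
Number of paths = 201605

Inclusion–exclusion. Total paths: C(22, 9) = 497420. Through P₁: C(15, 5)·C(7, 4) = 105105. Through P₂: C(19, 8)·C(3, 1) = 226746. Since P₁ is strictly southwest of P₂, a monotone path through both must visit P₁ then P₂; paths through both = C(15, 5)·C(4, 3)·C(3, 1) = 36036. Avoid both = 497420 − 105105 − 226746 + 36036 = 201605.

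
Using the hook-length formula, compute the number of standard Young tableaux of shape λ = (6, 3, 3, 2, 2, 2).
# SYT of shape (6, 3, 3, 2, 2, 2) = 4455360

Hook-length formula: f^λ = n! / Π hook(c), product over all cells c of the Young diagram. For λ = (6, 3, 3, 2, 2, 2), n = 18 boxes. Hook lengths by row (left-to-right, top-to-bottom): [11, 10, 6, 3, 2, 1]; [7, 6, 2]; [6, 5, 1]; [4, 3]; [3, 2]; [2, 1]. Product of hooks = 1437004800. So f^λ = 18! / 1437004800 = 6402373705728000 / 1437004800 = 4455360.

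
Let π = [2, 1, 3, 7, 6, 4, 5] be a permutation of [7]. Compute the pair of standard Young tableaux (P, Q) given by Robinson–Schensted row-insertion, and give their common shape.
P = [1, 3, 4, 5] / [2, 6] / [7];  Q = [1, 3, 4, 7] / [2, 5] / [6];  common shape = (4, 2, 1)

Row-insert the values π_1, π_2, … into P one at a time, bumping the leftmost entry strictly greater than the inserted value down to the next row. The recording tableau Q records, in position (i, j), the step at which that cell was added to P.
  Insert 2 (step 1): P = [2];  Q = [1]
  Insert 1 (step 2): P = [1] / [2];  Q = [1] / [2]
  Insert 3 (step 3): P = [1, 3] / [2];  Q = [1, 3] / [2]
  Insert 7 (step 4): P = [1, 3, 7] / [2];  Q = [1, 3, 4] / [2]
  Insert 6 (step 5): P = [1, 3, 6] / [2, 7];  Q = [1, 3, 4] / [2, 5]
  Insert 4 (step 6): P = [1, 3, 4] / [2, 6] / [7];  Q = [1, 3, 4] / [2, 5] / [6]
  Insert 5 (step 7): P = [1, 3, 4, 5] / [2, 6] / [7];  Q = [1, 3, 4, 7] / [2, 5] / [6]
Final shape: (4, 2, 1).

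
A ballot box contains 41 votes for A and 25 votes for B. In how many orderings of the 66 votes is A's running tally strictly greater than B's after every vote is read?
Strict-lead orderings = 254317141159466112

Total orderings of the 66 votes with 41 for A: C(66, 41) = 1049058207282797712. By the Bertrand ballot formula (Cycle Lemma / reflection principle), the number of orderings in which A is strictly ahead of B throughout is (p − q)/(p + q) · C(p + q, p) = (41 − 25)/(41 + 25) · 1049058207282797712 = 254317141159466112.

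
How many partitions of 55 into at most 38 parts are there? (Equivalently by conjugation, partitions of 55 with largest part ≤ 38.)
p(55, parts ≤ 38) = 450361

Use the recurrence p(n, m) = p(n, m−1) + p(n−m, m): either the largest part is < m (count p(n, m−1)) or the largest part is exactly m (remove one copy of m, count p(n−m, m)). With p(0, ·) = 1 this gives p(55, parts ≤ 38) = 450361. (By conjugating Young diagrams, this also counts partitions of 55 into at most 38 parts.)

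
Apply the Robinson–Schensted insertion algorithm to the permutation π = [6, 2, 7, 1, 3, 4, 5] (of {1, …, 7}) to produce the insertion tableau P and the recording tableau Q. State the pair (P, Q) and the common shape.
P = [1, 3, 4, 5] / [2, 7] / [6];  Q = [1, 3, 6, 7] / [2, 5] / [4];  common shape = (4, 2, 1)

Row-insert the values π_1, π_2, … into P one at a time, bumping the leftmost entry strictly greater than the inserted value down to the next row. The recording tableau Q records, in position (i, j), the step at which that cell was added to P.
  Insert 6 (step 1): P = [6];  Q = [1]
  Insert 2 (step 2): P = [2] / [6];  Q = [1] / [2]
  Insert 7 (step 3): P = [2, 7] / [6];  Q = [1, 3] / [2]
  Insert 1 (step 4): P = [1, 7] / [2] / [6];  Q = [1, 3] / [2] / [4]
  Insert 3 (step 5): P = [1, 3] / [2, 7] / [6];  Q = [1, 3] / [2, 5] / [4]
  Insert 4 (step 6): P = [1, 3, 4] / [2, 7] / [6];  Q = [1, 3, 6] / [2, 5] / [4]
  Insert 5 (step 7): P = [1, 3, 4, 5] / [2, 7] / [6];  Q = [1, 3, 6, 7] / [2, 5] / [4]
Final shape: (4, 2, 1).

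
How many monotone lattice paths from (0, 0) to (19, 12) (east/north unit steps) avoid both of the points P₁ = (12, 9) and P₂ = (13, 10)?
Number of paths = 90275157

Inclusion–exclusion. Total paths: C(31, 19) = 141120525. Through P₁: C(21, 12)·C(10, 7) = 35271600. Through P₂: C(23, 13)·C(8, 6) = 32033848. Since P₁ is strictly southwest of P₂, a monotone path through both must visit P₁ then P₂; paths through both = C(21, 12)·C(2, 1)·C(8, 6) = 16460080. Avoid both = 141120525 − 35271600 − 32033848 + 16460080 = 90275157.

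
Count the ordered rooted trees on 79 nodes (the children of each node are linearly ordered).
C_78 = 73745243611532458459690151854647329239335600

These ordered rooted trees are counted by the Catalan number C_n = (1/(n + 1)) · C(2n, n). For n = 78: C_78 = (1/79) · C(156, 78) = 5825874245311064218315521996517139009907512400/79 = 73745243611532458459690151854647329239335600.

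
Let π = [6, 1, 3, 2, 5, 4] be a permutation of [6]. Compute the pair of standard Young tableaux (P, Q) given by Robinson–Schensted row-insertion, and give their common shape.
P = [1, 2, 4] / [3, 5] / [6];  Q = [1, 3, 5] / [2, 6] / [4];  common shape = (3, 2, 1)

Row-insert the values π_1, π_2, … into P one at a time, bumping the leftmost entry strictly greater than the inserted value down to the next row. The recording tableau Q records, in position (i, j), the step at which that cell was added to P.
  Insert 6 (step 1): P = [6];  Q = [1]
  Insert 1 (step 2): P = [1] / [6];  Q = [1] / [2]
  Insert 3 (step 3): P = [1, 3] / [6];  Q = [1, 3] / [2]
  Insert 2 (step 4): P = [1, 2] / [3] / [6];  Q = [1, 3] / [2] / [4]
  Insert 5 (step 5): P = [1, 2, 5] / [3] / [6];  Q = [1, 3, 5] / [2] / [4]
  Insert 4 (step 6): P = [1, 2, 4] / [3, 5] / [6];  Q = [1, 3, 5] / [2, 6] / [4]
Final shape: (3, 2, 1).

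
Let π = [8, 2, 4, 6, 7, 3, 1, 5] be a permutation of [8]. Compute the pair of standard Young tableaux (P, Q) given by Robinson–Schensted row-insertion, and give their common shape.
P = [1, 3, 5, 7] / [2, 6] / [4] / [8];  Q = [1, 3, 4, 5] / [2, 8] / [6] / [7];  common shape = (4, 2, 1, 1)

Row-insert the values π_1, π_2, … into P one at a time, bumping the leftmost entry strictly greater than the inserted value down to the next row. The recording tableau Q records, in position (i, j), the step at which that cell was added to P.
  Insert 8 (step 1): P = [8];  Q = [1]
  Insert 2 (step 2): P = [2] / [8];  Q = [1] / [2]
  Insert 4 (step 3): P = [2, 4] / [8];  Q = [1, 3] / [2]
  Insert 6 (step 4): P = [2, 4, 6] / [8];  Q = [1, 3, 4] / [2]
  Insert 7 (step 5): P = [2, 4, 6, 7] / [8];  Q = [1, 3, 4, 5] / [2]
  Insert 3 (step 6): P = [2, 3, 6, 7] / [4] / [8];  Q = [1, 3, 4, 5] / [2] / [6]
  Insert 1 (step 7): P = [1, 3, 6, 7] / [2] / [4] / [8];  Q = [1, 3, 4, 5] / [2] / [6] / [7]
  Insert 5 (step 8): P = [1, 3, 5, 7] / [2, 6] / [4] / [8];  Q = [1, 3, 4, 5] / [2, 8] / [6] / [7]
Final shape: (4, 2, 1, 1).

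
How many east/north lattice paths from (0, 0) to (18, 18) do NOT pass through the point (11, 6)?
Number of paths = 8451533412

Total paths from (0, 0) to (18, 18): C(36, 18) = 9075135300. Paths through (11, 6): (paths (0, 0) → (11, 6)) × (paths (11, 6) → (18, 18)) = C(17, 11) · C(19, 7) = 12376 · 50388 = 623601888. Avoidance count = 9075135300 − 623601888 = 8451533412.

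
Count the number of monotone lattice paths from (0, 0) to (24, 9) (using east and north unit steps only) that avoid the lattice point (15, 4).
Number of paths = 30807348

Total paths from (0, 0) to (24, 9): C(33, 24) = 38567100. Paths through (15, 4): (paths (0, 0) → (15, 4)) × (paths (15, 4) → (24, 9)) = C(19, 15) · C(14, 9) = 3876 · 2002 = 7759752. Avoidance count = 38567100 − 7759752 = 30807348.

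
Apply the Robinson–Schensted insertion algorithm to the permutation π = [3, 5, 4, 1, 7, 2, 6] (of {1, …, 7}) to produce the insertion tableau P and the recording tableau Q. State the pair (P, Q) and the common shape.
P = [1, 2, 6] / [3, 4, 7] / [5];  Q = [1, 2, 5] / [3, 6, 7] / [4];  common shape = (3, 3, 1)

Row-insert the values π_1, π_2, … into P one at a time, bumping the leftmost entry strictly greater than the inserted value down to the next row. The recording tableau Q records, in position (i, j), the step at which that cell was added to P.
  Insert 3 (step 1): P = [3];  Q = [1]
  Insert 5 (step 2): P = [3, 5];  Q = [1, 2]
  Insert 4 (step 3): P = [3, 4] / [5];  Q = [1, 2] / [3]
  Insert 1 (step 4): P = [1, 4] / [3] / [5];  Q = [1, 2] / [3] / [4]
  Insert 7 (step 5): P = [1, 4, 7] / [3] / [5];  Q = [1, 2, 5] / [3] / [4]
  Insert 2 (step 6): P = [1, 2, 7] / [3, 4] / [5];  Q = [1, 2, 5] / [3, 6] / [4]
  Insert 6 (step 7): P = [1, 2, 6] / [3, 4, 7] / [5];  Q = [1, 2, 5] / [3, 6, 7] / [4]
Final shape: (3, 3, 1).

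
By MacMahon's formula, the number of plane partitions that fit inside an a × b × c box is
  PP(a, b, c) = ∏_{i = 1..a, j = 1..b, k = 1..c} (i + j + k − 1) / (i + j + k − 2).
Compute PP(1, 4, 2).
PP(1, 4, 2) = 15

Evaluate the triple product over i = 1..1, j = 1..4, k = 1..2. The factors are (2/1) · (3/2) · (3/2) · (4/3) · (4/3) · (5/4) · (5/4) · (6/5). The numerators and denominators telescope so the product is an integer; carrying out the multiplication exactly gives PP(1, 4, 2) = 15.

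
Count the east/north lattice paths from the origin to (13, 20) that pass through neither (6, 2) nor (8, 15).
Number of paths = 436888592

Inclusion–exclusion. Total paths: C(33, 13) = 573166440. Through P₁: C(8, 6)·C(25, 7) = 13459600. Through P₂: C(23, 8)·C(10, 5) = 123559128. Since P₁ is strictly southwest of P₂, a monotone path through both must visit P₁ then P₂; paths through both = C(8, 6)·C(15, 2)·C(10, 5) = 740880. Avoid both = 573166440 − 13459600 − 123559128 + 740880 = 436888592.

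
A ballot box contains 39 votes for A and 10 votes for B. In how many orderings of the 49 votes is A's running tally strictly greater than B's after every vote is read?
Strict-lead orderings = 4863609256

Total orderings of the 49 votes with 39 for A: C(49, 39) = 8217822536. By the Bertrand ballot formula (Cycle Lemma / reflection principle), the number of orderings in which A is strictly ahead of B throughout is (p − q)/(p + q) · C(p + q, p) = (39 − 10)/(39 + 10) · 8217822536 = 4863609256.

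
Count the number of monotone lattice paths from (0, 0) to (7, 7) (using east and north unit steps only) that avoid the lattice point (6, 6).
Number of paths = 1584

Total paths from (0, 0) to (7, 7): C(14, 7) = 3432. Paths through (6, 6): (paths (0, 0) → (6, 6)) × (paths (6, 6) → (7, 7)) = C(12, 6) · C(2, 1) = 924 · 2 = 1848. Avoidance count = 3432 − 1848 = 1584.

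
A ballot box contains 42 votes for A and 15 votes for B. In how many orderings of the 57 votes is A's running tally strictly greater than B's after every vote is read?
Strict-lead orderings = 10448517534840

Total orderings of the 57 votes with 42 for A: C(57, 42) = 22057981462440. By the Bertrand ballot formula (Cycle Lemma / reflection principle), the number of orderings in which A is strictly ahead of B throughout is (p − q)/(p + q) · C(p + q, p) = (42 − 15)/(42 + 15) · 22057981462440 = 10448517534840.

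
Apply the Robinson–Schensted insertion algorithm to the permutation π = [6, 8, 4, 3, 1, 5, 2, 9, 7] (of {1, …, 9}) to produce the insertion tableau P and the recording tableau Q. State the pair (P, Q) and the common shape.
P = [1, 2, 7] / [3, 5, 9] / [4, 8] / [6];  Q = [1, 2, 8] / [3, 6, 9] / [4, 7] / [5];  common shape = (3, 3, 2, 1)

Row-insert the values π_1, π_2, … into P one at a time, bumping the leftmost entry strictly greater than the inserted value down to the next row. The recording tableau Q records, in position (i, j), the step at which that cell was added to P.
  Insert 6 (step 1): P = [6];  Q = [1]
  Insert 8 (step 2): P = [6, 8];  Q = [1, 2]
  Insert 4 (step 3): P = [4, 8] / [6];  Q = [1, 2] / [3]
  Insert 3 (step 4): P = [3, 8] / [4] / [6];  Q = [1, 2] / [3] / [4]
  Insert 1 (step 5): P = [1, 8] / [3] / [4] / [6];  Q = [1, 2] / [3] / [4] / [5]
  Insert 5 (step 6): P = [1, 5] / [3, 8] / [4] / [6];  Q = [1, 2] / [3, 6] / [4] / [5]
  Insert 2 (step 7): P = [1, 2] / [3, 5] / [4, 8] / [6];  Q = [1, 2] / [3, 6] / [4, 7] / [5]
  Insert 9 (step 8): P = [1, 2, 9] / [3, 5] / [4, 8] / [6];  Q = [1, 2, 8] / [3, 6] / [4, 7] / [5]
  Insert 7 (step 9): P = [1, 2, 7] / [3, 5, 9] / [4, 8] / [6];  Q = [1, 2, 8] / [3, 6, 9] / [4, 7] / [5]
Final shape: (3, 3, 2, 1).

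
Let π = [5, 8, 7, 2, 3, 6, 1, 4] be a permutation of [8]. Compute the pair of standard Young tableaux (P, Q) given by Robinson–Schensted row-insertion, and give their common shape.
P = [1, 3, 4] / [2, 6] / [5, 7] / [8];  Q = [1, 2, 6] / [3, 5] / [4, 8] / [7];  common shape = (3, 2, 2, 1)

Row-insert the values π_1, π_2, … into P one at a time, bumping the leftmost entry strictly greater than the inserted value down to the next row. The recording tableau Q records, in position (i, j), the step at which that cell was added to P.
  Insert 5 (step 1): P = [5];  Q = [1]
  Insert 8 (step 2): P = [5, 8];  Q = [1, 2]
  Insert 7 (step 3): P = [5, 7] / [8];  Q = [1, 2] / [3]
  Insert 2 (step 4): P = [2, 7] / [5] / [8];  Q = [1, 2] / [3] / [4]
  Insert 3 (step 5): P = [2, 3] / [5, 7] / [8];  Q = [1, 2] / [3, 5] / [4]
  Insert 6 (step 6): P = [2, 3, 6] / [5, 7] / [8];  Q = [1, 2, 6] / [3, 5] / [4]
  Insert 1 (step 7): P = [1, 3, 6] / [2, 7] / [5] / [8];  Q = [1, 2, 6] / [3, 5] / [4] / [7]
  Insert 4 (step 8): P = [1, 3, 4] / [2, 6] / [5, 7] / [8];  Q = [1, 2, 6] / [3, 5] / [4, 8] / [7]
Final shape: (3, 2, 2, 1).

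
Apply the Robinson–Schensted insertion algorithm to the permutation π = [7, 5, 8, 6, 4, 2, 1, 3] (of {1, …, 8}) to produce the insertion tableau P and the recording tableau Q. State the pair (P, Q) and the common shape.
P = [1, 3] / [2, 6] / [4, 8] / [5] / [7];  Q = [1, 3] / [2, 4] / [5, 8] / [6] / [7];  common shape = (2, 2, 2, 1, 1)

Row-insert the values π_1, π_2, … into P one at a time, bumping the leftmost entry strictly greater than the inserted value down to the next row. The recording tableau Q records, in position (i, j), the step at which that cell was added to P.
  Insert 7 (step 1): P = [7];  Q = [1]
  Insert 5 (step 2): P = [5] / [7];  Q = [1] / [2]
  Insert 8 (step 3): P = [5, 8] / [7];  Q = [1, 3] / [2]
  Insert 6 (step 4): P = [5, 6] / [7, 8];  Q = [1, 3] / [2, 4]
  Insert 4 (step 5): P = [4, 6] / [5, 8] / [7];  Q = [1, 3] / [2, 4] / [5]
  Insert 2 (step 6): P = [2, 6] / [4, 8] / [5] / [7];  Q = [1, 3] / [2, 4] / [5] / [6]
  Insert 1 (step 7): P = [1, 6] / [2, 8] / [4] / [5] / [7];  Q = [1, 3] / [2, 4] / [5] / [6] / [7]
  Insert 3 (step 8): P = [1, 3] / [2, 6] / [4, 8] / [5] / [7];  Q = [1, 3] / [2, 4] / [5, 8] / [6] / [7]
Final shape: (2, 2, 2, 1, 1).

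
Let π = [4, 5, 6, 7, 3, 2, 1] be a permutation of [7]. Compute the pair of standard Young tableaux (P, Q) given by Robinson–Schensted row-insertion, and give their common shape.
P = [1, 5, 6, 7] / [2] / [3] / [4];  Q = [1, 2, 3, 4] / [5] / [6] / [7];  common shape = (4, 1, 1, 1)

Row-insert the values π_1, π_2, … into P one at a time, bumping the leftmost entry strictly greater than the inserted value down to the next row. The recording tableau Q records, in position (i, j), the step at which that cell was added to P.
  Insert 4 (step 1): P = [4];  Q = [1]
  Insert 5 (step 2): P = [4, 5];  Q = [1, 2]
  Insert 6 (step 3): P = [4, 5, 6];  Q = [1, 2, 3]
  Insert 7 (step 4): P = [4, 5, 6, 7];  Q = [1, 2, 3, 4]
  Insert 3 (step 5): P = [3, 5, 6, 7] / [4];  Q = [1, 2, 3, 4] / [5]
  Insert 2 (step 6): P = [2, 5, 6, 7] / [3] / [4];  Q = [1, 2, 3, 4] / [5] / [6]
  Insert 1 (step 7): P = [1, 5, 6, 7] / [2] / [3] / [4];  Q = [1, 2, 3, 4] / [5] / [6] / [7]
Final shape: (4, 1, 1, 1).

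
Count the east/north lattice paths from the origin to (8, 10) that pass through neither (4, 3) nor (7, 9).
Number of paths = 15208

Inclusion–exclusion. Total paths: C(18, 8) = 43758. Through P₁: C(7, 4)·C(11, 4) = 11550. Through P₂: C(16, 7)·C(2, 1) = 22880. Since P₁ is strictly southwest of P₂, a monotone path through both must visit P₁ then P₂; paths through both = C(7, 4)·C(9, 3)·C(2, 1) = 5880. Avoid both = 43758 − 11550 − 22880 + 5880 = 15208.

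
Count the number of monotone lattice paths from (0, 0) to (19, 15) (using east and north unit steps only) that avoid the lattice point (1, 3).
Number of paths = 1509994620

Total paths from (0, 0) to (19, 15): C(34, 19) = 1855967520. Paths through (1, 3): (paths (0, 0) → (1, 3)) × (paths (1, 3) → (19, 15)) = C(4, 1) · C(30, 18) = 4 · 86493225 = 345972900. Avoidance count = 1855967520 − 345972900 = 1509994620.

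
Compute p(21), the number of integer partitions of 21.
p(21) = 792

Compute p(n) via the recurrence p(n, m) = p(n, m−1) + p(n−m, m), where p(n, m) counts partitions of n with all parts ≤ m and p(n) = p(n, n). The base cases are p(0, m) = 1 and p(n, 0) = 0 for n > 0. Filling the table yields p(21) = 792. (Euler's pentagonal recurrence is an alternative.)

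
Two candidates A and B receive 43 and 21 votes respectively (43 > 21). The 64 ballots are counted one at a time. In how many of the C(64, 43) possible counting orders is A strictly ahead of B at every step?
Strict-lead orderings = 14130873926790390

Total orderings of the 64 votes with 43 for A: C(64, 43) = 41107996877935680. By the Bertrand ballot formula (Cycle Lemma / reflection principle), the number of orderings in which A is strictly ahead of B throughout is (p − q)/(p + q) · C(p + q, p) = (43 − 21)/(43 + 21) · 41107996877935680 = 14130873926790390.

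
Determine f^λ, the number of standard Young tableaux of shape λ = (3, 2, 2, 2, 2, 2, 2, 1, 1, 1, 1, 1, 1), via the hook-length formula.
# SYT of shape (3, 2, 2, 2, 2, 2, 2, 1, 1, 1, 1, 1, 1) = 664734

Hook-length formula: f^λ = n! / Π hook(c), product over all cells c of the Young diagram. For λ = (3, 2, 2, 2, 2, 2, 2, 1, 1, 1, 1, 1, 1), n = 21 boxes. Hook lengths by row (left-to-right, top-to-bottom): [15, 8, 1]; [13, 6]; [12, 5]; [11, 4]; [10, 3]; [9, 2]; [8, 1]; [6]; [5]; [4]; [3]; [2]; [1]. Product of hooks = 76859228160000. So f^λ = 21! / 76859228160000 = 51090942171709440000 / 76859228160000 = 664734.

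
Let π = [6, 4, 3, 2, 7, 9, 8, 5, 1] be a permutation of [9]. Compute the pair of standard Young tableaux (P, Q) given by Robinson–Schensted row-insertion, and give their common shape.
P = [1, 5, 8] / [2, 7] / [3, 9] / [4] / [6];  Q = [1, 5, 6] / [2, 7] / [3, 8] / [4] / [9];  common shape = (3, 2, 2, 1, 1)

Row-insert the values π_1, π_2, … into P one at a time, bumping the leftmost entry strictly greater than the inserted value down to the next row. The recording tableau Q records, in position (i, j), the step at which that cell was added to P.
  Insert 6 (step 1): P = [6];  Q = [1]
  Insert 4 (step 2): P = [4] / [6];  Q = [1] / [2]
  Insert 3 (step 3): P = [3] / [4] / [6];  Q = [1] / [2] / [3]
  Insert 2 (step 4): P = [2] / [3] / [4] / [6];  Q = [1] / [2] / [3] / [4]
  Insert 7 (step 5): P = [2, 7] / [3] / [4] / [6];  Q = [1, 5] / [2] / [3] / [4]
  Insert 9 (step 6): P = [2, 7, 9] / [3] / [4] / [6];  Q = [1, 5, 6] / [2] / [3] / [4]
  Insert 8 (step 7): P = [2, 7, 8] / [3, 9] / [4] / [6];  Q = [1, 5, 6] / [2, 7] / [3] / [4]
  Insert 5 (step 8): P = [2, 5, 8] / [3, 7] / [4, 9] / [6];  Q = [1, 5, 6] / [2, 7] / [3, 8] / [4]
  Insert 1 (step 9): P = [1, 5, 8] / [2, 7] / [3, 9] / [4] / [6];  Q = [1, 5, 6] / [2, 7] / [3, 8] / [4] / [9]
Final shape: (3, 2, 2, 1, 1).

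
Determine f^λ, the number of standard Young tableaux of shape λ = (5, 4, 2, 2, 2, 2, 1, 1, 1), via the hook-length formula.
# SYT of shape (5, 4, 2, 2, 2, 2, 1, 1, 1) = 46512000

Hook-length formula: f^λ = n! / Π hook(c), product over all cells c of the Young diagram. For λ = (5, 4, 2, 2, 2, 2, 1, 1, 1), n = 20 boxes. Hook lengths by row (left-to-right, top-to-bottom): [13, 9, 4, 3, 1]; [11, 7, 2, 1]; [8, 4]; [7, 3]; [6, 2]; [5, 1]; [3]; [2]; [1]. Product of hooks = 52306974720. So f^λ = 20! / 52306974720 = 2432902008176640000 / 52306974720 = 46512000.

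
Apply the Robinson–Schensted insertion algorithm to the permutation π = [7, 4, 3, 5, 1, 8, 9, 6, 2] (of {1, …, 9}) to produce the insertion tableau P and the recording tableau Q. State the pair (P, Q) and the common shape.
P = [1, 2, 6, 9] / [3, 5] / [4, 8] / [7];  Q = [1, 4, 6, 7] / [2, 8] / [3, 9] / [5];  common shape = (4, 2, 2, 1)

Row-insert the values π_1, π_2, … into P one at a time, bumping the leftmost entry strictly greater than the inserted value down to the next row. The recording tableau Q records, in position (i, j), the step at which that cell was added to P.
  Insert 7 (step 1): P = [7];  Q = [1]
  Insert 4 (step 2): P = [4] / [7];  Q = [1] / [2]
  Insert 3 (step 3): P = [3] / [4] / [7];  Q = [1] / [2] / [3]
  Insert 5 (step 4): P = [3, 5] / [4] / [7];  Q = [1, 4] / [2] / [3]
  Insert 1 (step 5): P = [1, 5] / [3] / [4] / [7];  Q = [1, 4] / [2] / [3] / [5]
  Insert 8 (step 6): P = [1, 5, 8] / [3] / [4] / [7];  Q = [1, 4, 6] / [2] / [3] / [5]
  Insert 9 (step 7): P = [1, 5, 8, 9] / [3] / [4] / [7];  Q = [1, 4, 6, 7] / [2] / [3] / [5]
  Insert 6 (step 8): P = [1, 5, 6, 9] / [3, 8] / [4] / [7];  Q = [1, 4, 6, 7] / [2, 8] / [3] / [5]
  Insert 2 (step 9): P = [1, 2, 6, 9] / [3, 5] / [4, 8] / [7];  Q = [1, 4, 6, 7] / [2, 8] / [3, 9] / [5]
Final shape: (4, 2, 2, 1).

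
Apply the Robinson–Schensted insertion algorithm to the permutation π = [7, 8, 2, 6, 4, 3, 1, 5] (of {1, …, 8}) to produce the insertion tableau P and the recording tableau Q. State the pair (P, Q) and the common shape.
P = [1, 3, 5] / [2, 8] / [4] / [6] / [7];  Q = [1, 2, 8] / [3, 4] / [5] / [6] / [7];  common shape = (3, 2, 1, 1, 1)

Row-insert the values π_1, π_2, … into P one at a time, bumping the leftmost entry strictly greater than the inserted value down to the next row. The recording tableau Q records, in position (i, j), the step at which that cell was added to P.
  Insert 7 (step 1): P = [7];  Q = [1]
  Insert 8 (step 2): P = [7, 8];  Q = [1, 2]
  Insert 2 (step 3): P = [2, 8] / [7];  Q = [1, 2] / [3]
  Insert 6 (step 4): P = [2, 6] / [7, 8];  Q = [1, 2] / [3, 4]
  Insert 4 (step 5): P = [2, 4] / [6, 8] / [7];  Q = [1, 2] / [3, 4] / [5]
  Insert 3 (step 6): P = [2, 3] / [4, 8] / [6] / [7];  Q = [1, 2] / [3, 4] / [5] / [6]
  Insert 1 (step 7): P = [1, 3] / [2, 8] / [4] / [6] / [7];  Q = [1, 2] / [3, 4] / [5] / [6] / [7]
  Insert 5 (step 8): P = [1, 3, 5] / [2, 8] / [4] / [6] / [7];  Q = [1, 2, 8] / [3, 4] / [5] / [6] / [7]
Final shape: (3, 2, 1, 1, 1).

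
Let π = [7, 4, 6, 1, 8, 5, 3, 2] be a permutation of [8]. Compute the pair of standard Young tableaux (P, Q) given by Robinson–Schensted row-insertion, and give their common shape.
P = [1, 2, 8] / [3, 5] / [4] / [6] / [7];  Q = [1, 3, 5] / [2, 6] / [4] / [7] / [8];  common shape = (3, 2, 1, 1, 1)

Row-insert the values π_1, π_2, … into P one at a time, bumping the leftmost entry strictly greater than the inserted value down to the next row. The recording tableau Q records, in position (i, j), the step at which that cell was added to P.
  Insert 7 (step 1): P = [7];  Q = [1]
  Insert 4 (step 2): P = [4] / [7];  Q = [1] / [2]
  Insert 6 (step 3): P = [4, 6] / [7];  Q = [1, 3] / [2]
  Insert 1 (step 4): P = [1, 6] / [4] / [7];  Q = [1, 3] / [2] / [4]
  Insert 8 (step 5): P = [1, 6, 8] / [4] / [7];  Q = [1, 3, 5] / [2] / [4]
  Insert 5 (step 6): P = [1, 5, 8] / [4, 6] / [7];  Q = [1, 3, 5] / [2, 6] / [4]
  Insert 3 (step 7): P = [1, 3, 8] / [4, 5] / [6] / [7];  Q = [1, 3, 5] / [2, 6] / [4] / [7]
  Insert 2 (step 8): P = [1, 2, 8] / [3, 5] / [4] / [6] / [7];  Q = [1, 3, 5] / [2, 6] / [4] / [7] / [8]
Final shape: (3, 2, 1, 1, 1).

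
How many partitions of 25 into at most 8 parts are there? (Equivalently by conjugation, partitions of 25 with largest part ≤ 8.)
p(25, parts ≤ 8) = 1090

Use the recurrence p(n, m) = p(n, m−1) + p(n−m, m): either the largest part is < m (count p(n, m−1)) or the largest part is exactly m (remove one copy of m, count p(n−m, m)). With p(0, ·) = 1 this gives p(25, parts ≤ 8) = 1090. (By conjugating Young diagrams, this also counts partitions of 25 into at most 8 parts.)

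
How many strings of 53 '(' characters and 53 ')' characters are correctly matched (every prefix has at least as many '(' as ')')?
C_53 = 116157871455782434250553845880

These balanced parentheses are counted by the Catalan number C_n = (1/(n + 1)) · C(2n, n). For n = 53: C_53 = (1/54) · C(106, 53) = 6272525058612251449529907677520/54 = 116157871455782434250553845880.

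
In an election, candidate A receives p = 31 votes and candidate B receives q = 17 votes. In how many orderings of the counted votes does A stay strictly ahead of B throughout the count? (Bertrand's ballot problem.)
Strict-lead orderings = 1237956266316

Total orderings of the 48 votes with 31 for A: C(48, 31) = 4244421484512. By the Bertrand ballot formula (Cycle Lemma / reflection principle), the number of orderings in which A is strictly ahead of B throughout is (p − q)/(p + q) · C(p + q, p) = (31 − 17)/(31 + 17) · 4244421484512 = 1237956266316.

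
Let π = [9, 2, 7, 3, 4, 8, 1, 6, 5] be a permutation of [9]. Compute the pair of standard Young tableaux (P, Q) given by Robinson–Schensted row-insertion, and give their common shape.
P = [1, 3, 4, 5] / [2, 6] / [7, 8] / [9];  Q = [1, 3, 5, 6] / [2, 8] / [4, 9] / [7];  common shape = (4, 2, 2, 1)

Row-insert the values π_1, π_2, … into P one at a time, bumping the leftmost entry strictly greater than the inserted value down to the next row. The recording tableau Q records, in position (i, j), the step at which that cell was added to P.
  Insert 9 (step 1): P = [9];  Q = [1]
  Insert 2 (step 2): P = [2] / [9];  Q = [1] / [2]
  Insert 7 (step 3): P = [2, 7] / [9];  Q = [1, 3] / [2]
  Insert 3 (step 4): P = [2, 3] / [7] / [9];  Q = [1, 3] / [2] / [4]
  Insert 4 (step 5): P = [2, 3, 4] / [7] / [9];  Q = [1, 3, 5] / [2] / [4]
  Insert 8 (step 6): P = [2, 3, 4, 8] / [7] / [9];  Q = [1, 3, 5, 6] / [2] / [4]
  Insert 1 (step 7): P = [1, 3, 4, 8] / [2] / [7] / [9];  Q = [1, 3, 5, 6] / [2] / [4] / [7]
  Insert 6 (step 8): P = [1, 3, 4, 6] / [2, 8] / [7] / [9];  Q = [1, 3, 5, 6] / [2, 8] / [4] / [7]
  Insert 5 (step 9): P = [1, 3, 4, 5] / [2, 6] / [7, 8] / [9];  Q = [1, 3, 5, 6] / [2, 8] / [4, 9] / [7]
Final shape: (4, 2, 2, 1).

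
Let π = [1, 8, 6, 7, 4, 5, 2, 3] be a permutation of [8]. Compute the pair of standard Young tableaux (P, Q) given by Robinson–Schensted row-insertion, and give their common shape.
P = [1, 2, 3] / [4, 5] / [6, 7] / [8];  Q = [1, 2, 4] / [3, 6] / [5, 8] / [7];  common shape = (3, 2, 2, 1)

Row-insert the values π_1, π_2, … into P one at a time, bumping the leftmost entry strictly greater than the inserted value down to the next row. The recording tableau Q records, in position (i, j), the step at which that cell was added to P.
  Insert 1 (step 1): P = [1];  Q = [1]
  Insert 8 (step 2): P = [1, 8];  Q = [1, 2]
  Insert 6 (step 3): P = [1, 6] / [8];  Q = [1, 2] / [3]
  Insert 7 (step 4): P = [1, 6, 7] / [8];  Q = [1, 2, 4] / [3]
  Insert 4 (step 5): P = [1, 4, 7] / [6] / [8];  Q = [1, 2, 4] / [3] / [5]
  Insert 5 (step 6): P = [1, 4, 5] / [6, 7] / [8];  Q = [1, 2, 4] / [3, 6] / [5]
  Insert 2 (step 7): P = [1, 2, 5] / [4, 7] / [6] / [8];  Q = [1, 2, 4] / [3, 6] / [5] / [7]
  Insert 3 (step 8): P = [1, 2, 3] / [4, 5] / [6, 7] / [8];  Q = [1, 2, 4] / [3, 6] / [5, 8] / [7]
Final shape: (3, 2, 2, 1).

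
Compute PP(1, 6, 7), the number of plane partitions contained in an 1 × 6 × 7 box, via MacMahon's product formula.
PP(1, 6, 7) = 1716

Evaluate the triple product over i = 1..1, j = 1..6, k = 1..7. The factors are (2/1) · (3/2) · (4/3) · (5/4) · (6/5) · (7/6) · (8/7) · (3/2) · … (42 factors total). The numerators and denominators telescope so the product is an integer; carrying out the multiplication exactly gives PP(1, 6, 7) = 1716.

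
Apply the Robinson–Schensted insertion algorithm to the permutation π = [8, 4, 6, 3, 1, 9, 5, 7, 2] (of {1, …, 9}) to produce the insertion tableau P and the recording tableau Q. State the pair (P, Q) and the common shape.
P = [1, 2, 7] / [3, 5, 9] / [4, 6] / [8];  Q = [1, 3, 6] / [2, 7, 8] / [4, 9] / [5];  common shape = (3, 3, 2, 1)

Row-insert the values π_1, π_2, … into P one at a time, bumping the leftmost entry strictly greater than the inserted value down to the next row. The recording tableau Q records, in position (i, j), the step at which that cell was added to P.
  Insert 8 (step 1): P = [8];  Q = [1]
  Insert 4 (step 2): P = [4] / [8];  Q = [1] / [2]
  Insert 6 (step 3): P = [4, 6] / [8];  Q = [1, 3] / [2]
  Insert 3 (step 4): P = [3, 6] / [4] / [8];  Q = [1, 3] / [2] / [4]
  Insert 1 (step 5): P = [1, 6] / [3] / [4] / [8];  Q = [1, 3] / [2] / [4] / [5]
  Insert 9 (step 6): P = [1, 6, 9] / [3] / [4] / [8];  Q = [1, 3, 6] / [2] / [4] / [5]
  Insert 5 (step 7): P = [1, 5, 9] / [3, 6] / [4] / [8];  Q = [1, 3, 6] / [2, 7] / [4] / [5]
  Insert 7 (step 8): P = [1, 5, 7] / [3, 6, 9] / [4] / [8];  Q = [1, 3, 6] / [2, 7, 8] / [4] / [5]
  Insert 2 (step 9): P = [1, 2, 7] / [3, 5, 9] / [4, 6] / [8];  Q = [1, 3, 6] / [2, 7, 8] / [4, 9] / [5]
Final shape: (3, 3, 2, 1).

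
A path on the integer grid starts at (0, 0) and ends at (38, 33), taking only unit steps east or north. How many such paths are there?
Number of paths = 187265264199657100730

A monotone lattice path from (0, 0) to (38, 33) consists of 38 east steps and 33 north steps in some order, so it is determined by which 38 of the 71 steps are east. The count is C(71, 38) = 187265264199657100730.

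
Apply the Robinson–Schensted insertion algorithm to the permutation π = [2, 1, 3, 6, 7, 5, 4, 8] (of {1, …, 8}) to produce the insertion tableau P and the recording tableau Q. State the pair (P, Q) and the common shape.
P = [1, 3, 4, 7, 8] / [2, 5] / [6];  Q = [1, 3, 4, 5, 8] / [2, 6] / [7];  common shape = (5, 2, 1)

Row-insert the values π_1, π_2, … into P one at a time, bumping the leftmost entry strictly greater than the inserted value down to the next row. The recording tableau Q records, in position (i, j), the step at which that cell was added to P.
  Insert 2 (step 1): P = [2];  Q = [1]
  Insert 1 (step 2): P = [1] / [2];  Q = [1] / [2]
  Insert 3 (step 3): P = [1, 3] / [2];  Q = [1, 3] / [2]
  Insert 6 (step 4): P = [1, 3, 6] / [2];  Q = [1, 3, 4] / [2]
  Insert 7 (step 5): P = [1, 3, 6, 7] / [2];  Q = [1, 3, 4, 5] / [2]
  Insert 5 (step 6): P = [1, 3, 5, 7] / [2, 6];  Q = [1, 3, 4, 5] / [2, 6]
  Insert 4 (step 7): P = [1, 3, 4, 7] / [2, 5] / [6];  Q = [1, 3, 4, 5] / [2, 6] / [7]
  Insert 8 (step 8): P = [1, 3, 4, 7, 8] / [2, 5] / [6];  Q = [1, 3, 4, 5, 8] / [2, 6] / [7]
Final shape: (5, 2, 1).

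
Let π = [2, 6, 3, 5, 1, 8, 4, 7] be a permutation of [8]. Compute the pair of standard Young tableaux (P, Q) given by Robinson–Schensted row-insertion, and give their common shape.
P = [1, 3, 4, 7] / [2, 5, 8] / [6];  Q = [1, 2, 4, 6] / [3, 7, 8] / [5];  common shape = (4, 3, 1)

Row-insert the values π_1, π_2, … into P one at a time, bumping the leftmost entry strictly greater than the inserted value down to the next row. The recording tableau Q records, in position (i, j), the step at which that cell was added to P.
  Insert 2 (step 1): P = [2];  Q = [1]
  Insert 6 (step 2): P = [2, 6];  Q = [1, 2]
  Insert 3 (step 3): P = [2, 3] / [6];  Q = [1, 2] / [3]
  Insert 5 (step 4): P = [2, 3, 5] / [6];  Q = [1, 2, 4] / [3]
  Insert 1 (step 5): P = [1, 3, 5] / [2] / [6];  Q = [1, 2, 4] / [3] / [5]
  Insert 8 (step 6): P = [1, 3, 5, 8] / [2] / [6];  Q = [1, 2, 4, 6] / [3] / [5]
  Insert 4 (step 7): P = [1, 3, 4, 8] / [2, 5] / [6];  Q = [1, 2, 4, 6] / [3, 7] / [5]
  Insert 7 (step 8): P = [1, 3, 4, 7] / [2, 5, 8] / [6];  Q = [1, 2, 4, 6] / [3, 7, 8] / [5]
Final shape: (4, 3, 1).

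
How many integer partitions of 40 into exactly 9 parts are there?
p(40, 9 parts) = 3589

Partitions of n into exactly k parts are in bijection with partitions of n − k into at most k parts (subtract 1 from each part). So p(40, exactly 9) = p(31, parts ≤ 9). Computing via the recurrence p(m, j) = p(m, j−1) + p(m−j, j) gives 3589.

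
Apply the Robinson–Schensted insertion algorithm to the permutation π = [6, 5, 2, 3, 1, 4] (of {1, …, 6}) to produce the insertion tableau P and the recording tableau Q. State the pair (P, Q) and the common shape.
P = [1, 3, 4] / [2] / [5] / [6];  Q = [1, 4, 6] / [2] / [3] / [5];  common shape = (3, 1, 1, 1)

Row-insert the values π_1, π_2, … into P one at a time, bumping the leftmost entry strictly greater than the inserted value down to the next row. The recording tableau Q records, in position (i, j), the step at which that cell was added to P.
  Insert 6 (step 1): P = [6];  Q = [1]
  Insert 5 (step 2): P = [5] / [6];  Q = [1] / [2]
  Insert 2 (step 3): P = [2] / [5] / [6];  Q = [1] / [2] / [3]
  Insert 3 (step 4): P = [2, 3] / [5] / [6];  Q = [1, 4] / [2] / [3]
  Insert 1 (step 5): P = [1, 3] / [2] / [5] / [6];  Q = [1, 4] / [2] / [3] / [5]
  Insert 4 (step 6): P = [1, 3, 4] / [2] / [5] / [6];  Q = [1, 4, 6] / [2] / [3] / [5]
Final shape: (3, 1, 1, 1).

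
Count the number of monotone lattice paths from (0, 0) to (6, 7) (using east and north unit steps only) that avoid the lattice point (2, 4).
Number of paths = 1191

Total paths from (0, 0) to (6, 7): C(13, 6) = 1716. Paths through (2, 4): (paths (0, 0) → (2, 4)) × (paths (2, 4) → (6, 7)) = C(6, 2) · C(7, 4) = 15 · 35 = 525. Avoidance count = 1716 − 525 = 1191.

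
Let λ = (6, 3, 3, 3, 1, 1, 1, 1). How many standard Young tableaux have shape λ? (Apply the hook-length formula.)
# SYT of shape (6, 3, 3, 3, 1, 1, 1, 1) = 15988500

Hook-length formula: f^λ = n! / Π hook(c), product over all cells c of the Young diagram. For λ = (6, 3, 3, 3, 1, 1, 1, 1), n = 19 boxes. Hook lengths by row (left-to-right, top-to-bottom): [13, 8, 7, 3, 2, 1]; [9, 4, 3]; [8, 3, 2]; [7, 2, 1]; [4]; [3]; [2]; [1]. Product of hooks = 7608287232. So f^λ = 19! / 7608287232 = 121645100408832000 / 7608287232 = 15988500.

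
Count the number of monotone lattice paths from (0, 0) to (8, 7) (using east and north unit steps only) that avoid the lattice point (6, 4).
Number of paths = 4335

Total paths from (0, 0) to (8, 7): C(15, 8) = 6435. Paths through (6, 4): (paths (0, 0) → (6, 4)) × (paths (6, 4) → (8, 7)) = C(10, 6) · C(5, 2) = 210 · 10 = 2100. Avoidance count = 6435 − 2100 = 4335.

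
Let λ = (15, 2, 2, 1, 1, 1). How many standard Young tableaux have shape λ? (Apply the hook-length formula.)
# SYT of shape (15, 2, 2, 1, 1, 1) = 1566873

Hook-length formula: f^λ = n! / Π hook(c), product over all cells c of the Young diagram. For λ = (15, 2, 2, 1, 1, 1), n = 22 boxes. Hook lengths by row (left-to-right, top-to-bottom): [20, 16, 13, 12, 11, 10, 9, 8, 7, 6, 5, 4, 3, 2, 1]; [6, 2]; [5, 1]; [3]; [2]; [1]. Product of hooks = 717352796160000. So f^λ = 22! / 717352796160000 = 1124000727777607680000 / 717352796160000 = 1566873.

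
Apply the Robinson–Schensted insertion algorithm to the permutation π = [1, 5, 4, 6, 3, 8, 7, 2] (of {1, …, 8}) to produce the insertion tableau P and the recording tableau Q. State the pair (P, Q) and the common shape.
P = [1, 2, 6, 7] / [3, 8] / [4] / [5];  Q = [1, 2, 4, 6] / [3, 7] / [5] / [8];  common shape = (4, 2, 1, 1)

Row-insert the values π_1, π_2, … into P one at a time, bumping the leftmost entry strictly greater than the inserted value down to the next row. The recording tableau Q records, in position (i, j), the step at which that cell was added to P.
  Insert 1 (step 1): P = [1];  Q = [1]
  Insert 5 (step 2): P = [1, 5];  Q = [1, 2]
  Insert 4 (step 3): P = [1, 4] / [5];  Q = [1, 2] / [3]
  Insert 6 (step 4): P = [1, 4, 6] / [5];  Q = [1, 2, 4] / [3]
  Insert 3 (step 5): P = [1, 3, 6] / [4] / [5];  Q = [1, 2, 4] / [3] / [5]
  Insert 8 (step 6): P = [1, 3, 6, 8] / [4] / [5];  Q = [1, 2, 4, 6] / [3] / [5]
  Insert 7 (step 7): P = [1, 3, 6, 7] / [4, 8] / [5];  Q = [1, 2, 4, 6] / [3, 7] / [5]
  Insert 2 (step 8): P = [1, 2, 6, 7] / [3, 8] / [4] / [5];  Q = [1, 2, 4, 6] / [3, 7] / [5] / [8]
Final shape: (4, 2, 1, 1).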